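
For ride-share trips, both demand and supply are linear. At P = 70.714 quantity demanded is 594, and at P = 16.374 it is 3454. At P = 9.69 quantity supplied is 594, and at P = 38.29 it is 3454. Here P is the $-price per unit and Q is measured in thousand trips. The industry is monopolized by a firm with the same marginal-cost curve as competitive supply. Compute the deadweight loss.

Demand slope = (16.374 − 70.714)/(3454 − 594) = −0.019, so P = 82 − 0.019Q.
Supply slope = (38.29 − 9.69)/(3454 − 594) = 0.01, so P = 3.75 + 0.01Q.
Competitive equilibrium: 82 − 0.019Q = 3.75 + 0.01Q → Q* = 2698.27586, P* = 30.73276.
Marginal revenue: MR = 82 − 0.038Q. Set MR = MC: 82 − 0.038Q = 3.75 + 0.01Q → Q_m = 1630.20833.
Price P_m = 82 − 0.019·1630.20833 = 51.02604; MC(Q_m) = 3.75 + 0.01·1630.20833 = 20.05208.
Competitive Q* = 2698.27586, so ΔQ = 1068.06753; wedge = 51.02604 − 20.05208 = 30.97396.
Welfare loss = ½ × 1068.06753 × 30.97396 = $16541.14 thousand.

$16541.14 thousand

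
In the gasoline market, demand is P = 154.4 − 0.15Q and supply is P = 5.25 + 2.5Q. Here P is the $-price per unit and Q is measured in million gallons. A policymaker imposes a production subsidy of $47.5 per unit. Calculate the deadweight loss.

Competitive equilibrium: 154.4 − 0.15Q = 5.25 + 2.5Q → Q* = 56.283, P* = 145.9575.
The subsidy lowers effective supply by 47.5: P = 2.5Q − 42.25.
New quantity: 154.4 − 0.15Q = 2.5Q − 42.25 → Q' = 74.2075.
Overproduction ΔQ = 74.2075 − 56.283 = 17.9245; wedge = subsidy = 47.5.
DWL = ½ × 17.9245 × 47.5 = $425.71 million.

$425.71 million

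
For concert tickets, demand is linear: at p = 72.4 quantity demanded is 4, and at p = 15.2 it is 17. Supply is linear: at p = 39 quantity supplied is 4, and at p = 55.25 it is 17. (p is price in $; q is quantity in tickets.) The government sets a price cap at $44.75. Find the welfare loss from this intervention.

$4.86

Demand slope = (15.2 − 72.4)/(17 − 4) = −4.4, so p = 90 − 4.4q.
Supply slope = (55.25 − 39)/(17 − 4) = 1.25, so p = 34 + 1.25q.
Competitive equilibrium: 90 − 4.4q = 34 + 1.25q → q* = 9.9115, p* = 46.3894.
At the ceiling p = 44.75, quantity supplied = (44.75 − 34)/1.25 = 8.6.
Willingness to pay at q' = 8.6: 90 − 4.4·8.6 = 52.16.
Δq = 9.9115 − 8.6 = 1.3115; wedge = 52.16 − 44.75 = 7.41.
Welfare loss = ½ × 1.3115 × 7.41 = $4.86.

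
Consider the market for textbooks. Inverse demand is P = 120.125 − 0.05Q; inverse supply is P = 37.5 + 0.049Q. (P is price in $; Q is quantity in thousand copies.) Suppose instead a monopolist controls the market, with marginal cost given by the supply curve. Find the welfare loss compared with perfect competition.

$3882.62 thousand

Competitive equilibrium: 120.125 − 0.05Q = 37.5 + 0.049Q → Q* = 834.596, P* = 78.3952.
Marginal revenue: MR = 120.125 − 0.1Q. Set MR = MC: 120.125 − 0.1Q = 37.5 + 0.049Q → Q_m = 554.5302.
Price P_m = 120.125 − 0.05·554.5302 = 92.3985; MC(Q_m) = 37.5 + 0.049·554.5302 = 64.672.
Competitive Q* = 834.596, so ΔQ = 280.0658; wedge = 92.3985 − 64.672 = 27.7265.
Welfare loss = ½ × 280.0658 × 27.7265 = $3882.62 thousand.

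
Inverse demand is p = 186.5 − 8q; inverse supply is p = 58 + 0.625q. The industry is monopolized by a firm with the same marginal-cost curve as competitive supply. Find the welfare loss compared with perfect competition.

221.65

Competitive equilibrium: 186.5 − 8q = 58 + 0.625q → q* = 14.89855, p* = 67.31159.
Marginal revenue: MR = 186.5 − 16q. Set MR = MC: 186.5 − 16q = 58 + 0.625q → q_m = 7.72932.
Price p_m = 186.5 − 8·7.72932 = 124.66544; MC(q_m) = 58 + 0.625·7.72932 = 62.83083.
Competitive q* = 14.89855, so Δq = 7.16923; wedge = 124.66544 − 62.83083 = 61.83461.
The triangle = ½ × 7.16923 × 61.83461 = 221.65.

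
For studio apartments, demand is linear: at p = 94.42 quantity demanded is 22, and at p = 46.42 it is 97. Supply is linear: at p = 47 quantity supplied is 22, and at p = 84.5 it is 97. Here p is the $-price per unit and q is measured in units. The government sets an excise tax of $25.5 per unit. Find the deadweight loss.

Demand slope = (46.42 − 94.42)/(97 − 22) = −0.64, so p = 108.5 − 0.64q.
Supply slope = (84.5 − 47)/(97 − 22) = 0.5, so p = 36 + 0.5q.
Competitive equilibrium: 108.5 − 0.64q = 36 + 0.5q → q* = 63.5965, p* = 67.7982.
With the tax, the buyer price exceeds the seller price by 25.5: (108.5 − 0.64q) − (36 + 0.5q) = 25.5 → q' = 41.2281.
Δq = 63.5965 − 41.2281 = 22.3684; the wedge equals the tax, 25.5.
DWL = ½ × 22.3684 × 25.5 = $285.20.

$285.20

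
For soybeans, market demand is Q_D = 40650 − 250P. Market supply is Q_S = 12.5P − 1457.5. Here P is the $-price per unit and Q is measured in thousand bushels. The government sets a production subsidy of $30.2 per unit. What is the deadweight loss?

$5428.81 thousand

In inverse form: demand P = 162.6 − 0.004Q, supply P = 116.6 + 0.08Q.
Competitive equilibrium: 162.6 − 0.004Q = 116.6 + 0.08Q → Q* = 547.619, P* = 160.4095.
The subsidy lowers effective supply by 30.2: P = 86.4 + 0.08Q.
New quantity: 162.6 − 0.004Q = 86.4 + 0.08Q → Q' = 907.1429.
Overproduction ΔQ = 907.1429 − 547.619 = 359.5239; wedge = subsidy = 30.2.
Welfare loss = ½ × 359.5239 × 30.2 = $5428.81 thousand.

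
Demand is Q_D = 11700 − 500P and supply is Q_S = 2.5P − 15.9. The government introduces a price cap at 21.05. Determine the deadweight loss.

6.45

In inverse form: demand P = 23.4 − 0.002Q, supply P = 6.36 + 0.4Q.
Competitive equilibrium: 23.4 − 0.002Q = 6.36 + 0.4Q → Q* = 42.3881, P* = 23.3152.
At the ceiling P = 21.05, quantity supplied = (21.05 − 6.36)/0.4 = 36.725.
Willingness to pay at Q' = 36.725: 23.4 − 0.002·36.725 = 23.3266.
ΔQ = 42.3881 − 36.725 = 5.6631; wedge = 23.3266 − 21.05 = 2.2766.
The triangle = ½ × 5.6631 × 2.2766 = 6.45.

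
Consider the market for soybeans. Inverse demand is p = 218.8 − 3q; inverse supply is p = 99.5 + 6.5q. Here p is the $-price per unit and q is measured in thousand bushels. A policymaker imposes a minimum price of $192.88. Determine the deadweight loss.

$72.91 thousand

Competitive equilibrium: 218.8 − 3q = 99.5 + 6.5q → q* = 12.5579, p* = 181.1263.
At the floor p = 192.88, quantity demanded = (218.8 − 192.88)/3 = 8.64.
Sellers' marginal cost at q' = 8.64: 99.5 + 6.5·8.64 = 155.66.
Δq = 12.5579 − 8.64 = 3.9179; wedge = 192.88 − 155.66 = 37.22.
The triangle = ½ × 3.9179 × 37.22 = $72.91 thousand.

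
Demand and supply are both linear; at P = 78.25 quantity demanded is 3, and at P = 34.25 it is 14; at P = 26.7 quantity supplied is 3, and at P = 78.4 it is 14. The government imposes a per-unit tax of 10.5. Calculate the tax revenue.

Demand slope = (34.25 − 78.25)/(14 − 3) = −4, so P = 90.25 − 4Q.
Supply slope = (78.4 − 26.7)/(14 − 3) = 4.7, so P = 12.6 + 4.7Q.
Competitive equilibrium: 90.25 − 4Q = 12.6 + 4.7Q → Q* = 8.9253, P* = 54.5489.
With the tax, the buyer price exceeds the seller price by 10.5: (90.25 − 4Q) − (12.6 + 4.7Q) = 10.5 → Q' = 7.7184.
Tax revenue = 10.5 × 7.7184 = 81.04.

81.04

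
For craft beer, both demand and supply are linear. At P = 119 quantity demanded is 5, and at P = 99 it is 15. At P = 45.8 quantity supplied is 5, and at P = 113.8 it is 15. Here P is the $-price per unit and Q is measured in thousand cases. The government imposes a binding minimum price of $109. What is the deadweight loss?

$48.45 thousand

Demand slope = (99 − 119)/(15 − 5) = −2, so P = 129 − 2Q.
Supply slope = (113.8 − 45.8)/(15 − 5) = 6.8, so P = 11.8 + 6.8Q.
Competitive equilibrium: 129 − 2Q = 11.8 + 6.8Q → Q* = 13.3182, P* = 102.3636.
At the floor P = 109, quantity demanded = (129 − 109)/2 = 10.
Sellers' marginal cost at Q' = 10: 11.8 + 6.8·10 = 79.8.
ΔQ = 13.3182 − 10 = 3.3182; wedge = 109 − 79.8 = 29.2.
The triangle = ½ × 3.3182 × 29.2 = $48.45 thousand.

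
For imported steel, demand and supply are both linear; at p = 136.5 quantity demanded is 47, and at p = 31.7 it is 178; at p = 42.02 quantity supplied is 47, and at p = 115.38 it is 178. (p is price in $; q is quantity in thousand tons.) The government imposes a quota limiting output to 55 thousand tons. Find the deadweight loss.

Demand slope = (31.7 − 136.5)/(178 − 47) = −0.8, so p = 174.1 − 0.8q.
Supply slope = (115.38 − 42.02)/(178 − 47) = 0.56, so p = 15.7 + 0.56q.
Competitive equilibrium: 174.1 − 0.8q = 15.7 + 0.56q → q* = 116.4706, p* = 80.9235.
At q = 55: demand price = 174.1 − 0.8·55 = 130.1; supply price = 15.7 + 0.56·55 = 46.5.
Δq = 116.4706 − 55 = 61.4706; wedge = 130.1 − 46.5 = 83.6.
The triangle = ½ × 61.4706 × 83.6 = $2569.47 thousand.

$2569.47 thousand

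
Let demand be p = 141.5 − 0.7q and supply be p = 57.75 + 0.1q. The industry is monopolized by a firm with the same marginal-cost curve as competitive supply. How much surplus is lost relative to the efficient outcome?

Competitive equilibrium: 141.5 − 0.7q = 57.75 + 0.1q → q* = 104.6875, p* = 68.2188.
Marginal revenue: MR = 141.5 − 1.4q. Set MR = MC: 141.5 − 1.4q = 57.75 + 0.1q → q_m = 55.8333.
Price p_m = 141.5 − 0.7·55.8333 = 102.4167; MC(q_m) = 57.75 + 0.1·55.8333 = 63.3333.
Competitive q* = 104.6875, so Δq = 48.8542; wedge = 102.4167 − 63.3333 = 39.0834.
Welfare loss = ½ × 48.8542 × 39.0834 = 954.69.

954.69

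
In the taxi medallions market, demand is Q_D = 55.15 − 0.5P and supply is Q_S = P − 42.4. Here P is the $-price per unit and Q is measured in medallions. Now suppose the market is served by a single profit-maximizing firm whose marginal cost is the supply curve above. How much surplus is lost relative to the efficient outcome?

$122.94

In inverse form: demand P = 110.3 − 2Q, supply P = 42.4 + Q.
Competitive equilibrium: 110.3 − 2Q = 42.4 + Q → Q* = 22.6333, P* = 65.0333.
Marginal revenue: MR = 110.3 − 4Q. Set MR = MC: 110.3 − 4Q = 42.4 + Q → Q_m = 13.58.
Price P_m = 110.3 − 2·13.58 = 83.14; MC(Q_m) = 42.4 + 1·13.58 = 55.98.
Competitive Q* = 22.6333, so ΔQ = 9.0533; wedge = 83.14 − 55.98 = 27.16.
DWL = ½ × 9.0533 × 27.16 = $122.94.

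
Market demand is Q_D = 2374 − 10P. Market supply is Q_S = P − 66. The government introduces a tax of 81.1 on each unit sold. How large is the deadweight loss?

2989.64

In inverse form: demand P = 237.4 − 0.1Q, supply P = 66 + Q.
Competitive equilibrium: 237.4 − 0.1Q = 66 + Q → Q* = 155.8182, P* = 221.8182.
With the tax, the buyer price exceeds the seller price by 81.1: (237.4 − 0.1Q) − (66 + Q) = 81.1 → Q' = 82.0909.
ΔQ = 155.8182 − 82.0909 = 73.7273; the wedge equals the tax, 81.1.
The triangle = ½ × 73.7273 × 81.1 = 2989.64.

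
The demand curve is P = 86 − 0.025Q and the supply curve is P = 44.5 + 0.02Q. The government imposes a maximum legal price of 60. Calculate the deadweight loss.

487.67

Competitive equilibrium: 86 − 0.025Q = 44.5 + 0.02Q → Q* = 922.2222, P* = 62.9444.
At the ceiling P = 60, quantity supplied = (60 − 44.5)/0.02 = 775.
Willingness to pay at Q' = 775: 86 − 0.025·775 = 66.625.
ΔQ = 922.2222 − 775 = 147.2222; wedge = 66.625 − 60 = 6.625.
The triangle = ½ × 147.2222 × 6.625 = 487.67.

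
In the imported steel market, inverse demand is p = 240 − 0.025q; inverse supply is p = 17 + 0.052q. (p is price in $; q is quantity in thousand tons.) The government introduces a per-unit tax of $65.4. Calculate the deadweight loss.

$27773.77 thousand

Competitive equilibrium: 240 − 0.025q = 17 + 0.052q → q* = 2896.1039, p* = 167.5974.
With the tax, the buyer price exceeds the seller price by 65.4: (240 − 0.025q) − (17 + 0.052q) = 65.4 → q' = 2046.7532.
Δq = 2896.1039 − 2046.7532 = 849.3507; the wedge equals the tax, 65.4.
Welfare loss = ½ × 849.3507 × 65.4 = $27773.77 thousand.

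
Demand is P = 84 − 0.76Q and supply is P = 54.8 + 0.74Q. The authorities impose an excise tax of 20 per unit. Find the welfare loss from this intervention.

133.33

Competitive equilibrium: 84 − 0.76Q = 54.8 + 0.74Q → Q* = 19.4667, P* = 69.2053.
With the tax, the buyer price exceeds the seller price by 20: (84 − 0.76Q) − (54.8 + 0.74Q) = 20 → Q' = 6.1333.
ΔQ = 19.4667 − 6.1333 = 13.3334; the wedge equals the tax, 20.
DWL = ½ × 13.3334 × 20 = 133.33.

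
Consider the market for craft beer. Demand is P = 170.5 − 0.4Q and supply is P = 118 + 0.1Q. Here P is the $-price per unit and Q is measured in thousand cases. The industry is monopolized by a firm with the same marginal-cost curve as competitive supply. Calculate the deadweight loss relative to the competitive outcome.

$544.44 thousand

Competitive equilibrium: 170.5 − 0.4Q = 118 + 0.1Q → Q* = 105, P* = 128.5.
Marginal revenue: MR = 170.5 − 0.8Q. Set MR = MC: 170.5 − 0.8Q = 118 + 0.1Q → Q_m = 58.33333.
Price P_m = 170.5 − 0.4·58.33333 = 147.16667; MC(Q_m) = 118 + 0.1·58.33333 = 123.83333.
Competitive Q* = 105, so ΔQ = 46.66667; wedge = 147.16667 − 123.83333 = 23.33334.
Deadweight loss = ½ × 46.66667 × 23.33334 = $544.44 thousand.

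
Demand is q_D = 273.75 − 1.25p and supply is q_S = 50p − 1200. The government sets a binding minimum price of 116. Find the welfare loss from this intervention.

In inverse form: demand p = 219 − 0.8q, supply p = 24 + 0.02q.
Competitive equilibrium: 219 − 0.8q = 24 + 0.02q → q* = 237.8049, p* = 28.7561.
At the floor p = 116, quantity demanded = (219 − 116)/0.8 = 128.75.
Sellers' marginal cost at q' = 128.75: 24 + 0.02·128.75 = 26.575.
Δq = 237.8049 − 128.75 = 109.0549; wedge = 116 − 26.575 = 89.425.
The triangle = ½ × 109.0549 × 89.425 = 4876.12.

4876.12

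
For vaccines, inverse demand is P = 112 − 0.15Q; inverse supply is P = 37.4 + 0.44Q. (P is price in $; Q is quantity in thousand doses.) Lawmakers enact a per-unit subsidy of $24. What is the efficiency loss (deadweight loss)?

Competitive equilibrium: 112 − 0.15Q = 37.4 + 0.44Q → Q* = 126.44068, P* = 93.0339.
The subsidy lowers effective supply by 24: P = 13.4 + 0.44Q.
New quantity: 112 − 0.15Q = 13.4 + 0.44Q → Q' = 167.11864.
Overproduction ΔQ = 167.11864 − 126.44068 = 40.67796; wedge = subsidy = 24.
DWL = ½ × 40.67796 × 24 = $488.14 thousand.

$488.14 thousand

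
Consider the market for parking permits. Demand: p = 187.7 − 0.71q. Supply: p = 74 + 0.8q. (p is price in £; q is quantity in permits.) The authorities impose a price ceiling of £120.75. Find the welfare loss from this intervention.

Competitive equilibrium: 187.7 − 0.71q = 74 + 0.8q → q* = 75.298, p* = 134.2384.
At the ceiling p = 120.75, quantity supplied = (120.75 − 74)/0.8 = 58.4375.
Willingness to pay at q' = 58.4375: 187.7 − 0.71·58.4375 = 146.2094.
Δq = 75.298 − 58.4375 = 16.8605; wedge = 146.2094 − 120.75 = 25.4594.
DWL = ½ × 16.8605 × 25.4594 = £214.63.

£214.63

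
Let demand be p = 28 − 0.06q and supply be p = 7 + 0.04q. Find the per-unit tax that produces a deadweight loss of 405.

Competitive equilibrium: 28 − 0.06q = 7 + 0.04q → q* = 210, p* = 15.4.
A tax t gives Δq = t/0.1 and wedge t, so DWL = t²/0.2.
t²/0.2 = 405 → t² = 81 → t = 9.

9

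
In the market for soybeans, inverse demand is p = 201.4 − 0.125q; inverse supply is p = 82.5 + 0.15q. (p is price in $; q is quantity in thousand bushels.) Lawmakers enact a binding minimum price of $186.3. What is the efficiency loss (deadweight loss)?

$13347.39 thousand

Competitive equilibrium: 201.4 − 0.125q = 82.5 + 0.15q → q* = 432.36364, p* = 147.35455.
At the floor p = 186.3, quantity demanded = (201.4 − 186.3)/0.125 = 120.8.
Sellers' marginal cost at q' = 120.8: 82.5 + 0.15·120.8 = 100.62.
Δq = 432.36364 − 120.8 = 311.56364; wedge = 186.3 − 100.62 = 85.68.
DWL = ½ × 311.56364 × 85.68 = $13347.39 thousand.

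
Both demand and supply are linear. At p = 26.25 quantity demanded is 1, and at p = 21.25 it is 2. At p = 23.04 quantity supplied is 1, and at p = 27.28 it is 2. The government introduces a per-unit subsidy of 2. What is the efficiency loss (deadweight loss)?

0.22

Demand slope = (21.25 − 26.25)/(2 − 1) = −5, so p = 31.25 − 5q.
Supply slope = (27.28 − 23.04)/(2 − 1) = 4.24, so p = 18.8 + 4.24q.
Competitive equilibrium: 31.25 − 5q = 18.8 + 4.24q → q* = 1.3474, p* = 24.513.
The subsidy lowers effective supply by 2: p = 16.8 + 4.24q.
New quantity: 31.25 − 5q = 16.8 + 4.24q → q' = 1.5639.
Overproduction Δq = 1.5639 − 1.3474 = 0.2165; wedge = subsidy = 2.
The triangle = ½ × 0.2165 × 2 = 0.22.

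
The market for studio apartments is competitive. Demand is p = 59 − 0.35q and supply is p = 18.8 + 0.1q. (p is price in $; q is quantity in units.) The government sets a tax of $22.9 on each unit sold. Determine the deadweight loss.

Competitive equilibrium: 59 − 0.35q = 18.8 + 0.1q → q* = 89.3333, p* = 27.7333.
With the tax, the buyer price exceeds the seller price by 22.9: (59 − 0.35q) − (18.8 + 0.1q) = 22.9 → q' = 38.4444.
Δq = 89.3333 − 38.4444 = 50.8889; the wedge equals the tax, 22.9.
Deadweight loss = ½ × 50.8889 × 22.9 = $582.68.

$582.68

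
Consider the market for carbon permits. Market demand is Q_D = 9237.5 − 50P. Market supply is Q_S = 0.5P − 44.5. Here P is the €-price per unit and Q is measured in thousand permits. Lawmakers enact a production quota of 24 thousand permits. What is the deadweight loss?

€553.08 thousand

In inverse form: demand P = 184.75 − 0.02Q, supply P = 89 + 2Q.
Competitive equilibrium: 184.75 − 0.02Q = 89 + 2Q → Q* = 47.401, P* = 183.802.
At Q = 24: demand price = 184.75 − 0.02·24 = 184.27; supply price = 89 + 2·24 = 137.
ΔQ = 47.401 − 24 = 23.401; wedge = 184.27 − 137 = 47.27.
Welfare loss = ½ × 23.401 × 47.27 = €553.08 thousand.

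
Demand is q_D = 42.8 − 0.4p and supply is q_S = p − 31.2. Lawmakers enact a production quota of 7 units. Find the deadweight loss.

375.96

In inverse form: demand p = 107 − 2.5q, supply p = 31.2 + q.
Competitive equilibrium: 107 − 2.5q = 31.2 + q → q* = 21.65714, p* = 52.85714.
At q = 7: demand price = 107 − 2.5·7 = 89.5; supply price = 31.2 + 1·7 = 38.2.
Δq = 21.65714 − 7 = 14.65714; wedge = 89.5 − 38.2 = 51.3.
DWL = ½ × 14.65714 × 51.3 = 375.96.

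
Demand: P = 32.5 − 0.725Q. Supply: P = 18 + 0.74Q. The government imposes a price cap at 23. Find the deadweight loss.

Competitive equilibrium: 32.5 − 0.725Q = 18 + 0.74Q → Q* = 9.8976, P* = 25.3242.
At the ceiling P = 23, quantity supplied = (23 − 18)/0.74 = 6.7568.
Willingness to pay at Q' = 6.7568: 32.5 − 0.725·6.7568 = 27.6013.
ΔQ = 9.8976 − 6.7568 = 3.1408; wedge = 27.6013 − 23 = 4.6013.
Welfare loss = ½ × 3.1408 × 4.6013 = 7.23.

7.23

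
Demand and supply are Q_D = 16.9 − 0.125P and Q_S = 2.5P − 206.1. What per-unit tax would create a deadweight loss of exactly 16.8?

In inverse form: demand P = 135.2 − 8Q, supply P = 82.44 + 0.4Q.
Competitive equilibrium: 135.2 − 8Q = 82.44 + 0.4Q → Q* = 6.281, P* = 84.9524.
A tax t gives ΔQ = t/8.4 and wedge t, so DWL = t²/16.8.
t²/16.8 = 16.8 → t² = 282.24 → t = 16.8.

16.8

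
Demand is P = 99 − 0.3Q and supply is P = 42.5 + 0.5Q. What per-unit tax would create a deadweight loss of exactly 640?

32

Competitive equilibrium: 99 − 0.3Q = 42.5 + 0.5Q → Q* = 70.625, P* = 77.8125.
A tax t gives ΔQ = t/0.8 and wedge t, so DWL = t²/1.6.
t²/1.6 = 640 → t² = 1024 → t = 32.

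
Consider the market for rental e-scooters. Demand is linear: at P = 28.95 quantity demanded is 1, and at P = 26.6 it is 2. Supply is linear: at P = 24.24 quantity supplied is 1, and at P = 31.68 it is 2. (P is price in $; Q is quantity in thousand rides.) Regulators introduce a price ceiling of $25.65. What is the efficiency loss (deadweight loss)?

$0.42 thousand

Demand slope = (26.6 − 28.95)/(2 − 1) = −2.35, so P = 31.3 − 2.35Q.
Supply slope = (31.68 − 24.24)/(2 − 1) = 7.44, so P = 16.8 + 7.44Q.
Competitive equilibrium: 31.3 − 2.35Q = 16.8 + 7.44Q → Q* = 1.4811, P* = 27.8194.
At the ceiling P = 25.65, quantity supplied = (25.65 − 16.8)/7.44 = 1.1895.
Willingness to pay at Q' = 1.1895: 31.3 − 2.35·1.1895 = 28.5047.
ΔQ = 1.4811 − 1.1895 = 0.2916; wedge = 28.5047 − 25.65 = 2.8547.
Deadweight loss = ½ × 0.2916 × 2.8547 = $0.42 thousand.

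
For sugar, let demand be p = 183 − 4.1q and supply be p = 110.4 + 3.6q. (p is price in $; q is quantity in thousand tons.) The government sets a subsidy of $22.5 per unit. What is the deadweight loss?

$32.87 thousand

Competitive equilibrium: 183 − 4.1q = 110.4 + 3.6q → q* = 9.4286, p* = 144.3429.
The subsidy lowers effective supply by 22.5: p = 87.9 + 3.6q.
New quantity: 183 − 4.1q = 87.9 + 3.6q → q' = 12.3506.
Overproduction Δq = 12.3506 − 9.4286 = 2.922; wedge = subsidy = 22.5.
Deadweight loss = ½ × 2.922 × 22.5 = $32.87 thousand.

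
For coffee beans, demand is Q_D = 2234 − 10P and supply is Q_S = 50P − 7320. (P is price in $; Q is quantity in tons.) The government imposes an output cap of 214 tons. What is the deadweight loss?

$10973.93

In inverse form: demand P = 223.4 − 0.1Q, supply P = 146.4 + 0.02Q.
Competitive equilibrium: 223.4 − 0.1Q = 146.4 + 0.02Q → Q* = 641.6667, P* = 159.2333.
At Q = 214: demand price = 223.4 − 0.1·214 = 202; supply price = 146.4 + 0.02·214 = 150.68.
ΔQ = 641.6667 − 214 = 427.6667; wedge = 202 − 150.68 = 51.32.
The triangle = ½ × 427.6667 × 51.32 = $10973.93.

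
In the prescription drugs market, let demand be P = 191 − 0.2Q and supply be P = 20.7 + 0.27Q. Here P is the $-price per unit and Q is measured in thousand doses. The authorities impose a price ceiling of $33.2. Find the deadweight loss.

Competitive equilibrium: 191 − 0.2Q = 20.7 + 0.27Q → Q* = 362.3404, P* = 118.5319.
At the ceiling P = 33.2, quantity supplied = (33.2 − 20.7)/0.27 = 46.2963.
Willingness to pay at Q' = 46.2963: 191 − 0.2·46.2963 = 181.7407.
ΔQ = 362.3404 − 46.2963 = 316.0441; wedge = 181.7407 − 33.2 = 148.5407.
Welfare loss = ½ × 316.0441 × 148.5407 = $23472.71 thousand.

$23472.71 thousand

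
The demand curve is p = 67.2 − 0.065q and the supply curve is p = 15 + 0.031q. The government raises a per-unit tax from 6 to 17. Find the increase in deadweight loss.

Competitive equilibrium: 67.2 − 0.065q = 15 + 0.031q → q* = 543.75, p* = 31.8563.
For a per-unit tax t: Δq = t/0.096, so DWL = ½·t·(t/0.096) = t²/0.192.
At t = 6: DWL = 187.5. At t = 17: DWL = 1505.208.
Increase = 1505.208 − 187.5 = 1317.71.

1317.71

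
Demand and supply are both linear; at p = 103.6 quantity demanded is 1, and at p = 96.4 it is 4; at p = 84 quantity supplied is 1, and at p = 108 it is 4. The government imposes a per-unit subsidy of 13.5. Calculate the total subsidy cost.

56.47

Demand slope = (96.4 − 103.6)/(4 − 1) = −2.4, so p = 106 − 2.4q.
Supply slope = (108 − 84)/(4 − 1) = 8, so p = 76 + 8q.
Competitive equilibrium: 106 − 2.4q = 76 + 8q → q* = 2.8846, p* = 99.0769.
The subsidy lowers effective supply by 13.5: p = 62.5 + 8q.
New quantity: 106 − 2.4q = 62.5 + 8q → q' = 4.1827.
Total subsidy cost = 13.5 × 4.1827 = 56.47.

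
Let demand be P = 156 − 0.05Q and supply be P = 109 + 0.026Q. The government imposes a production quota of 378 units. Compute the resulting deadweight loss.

2196.49

Competitive equilibrium: 156 − 0.05Q = 109 + 0.026Q → Q* = 618.4211, P* = 125.0789.
At Q = 378: demand price = 156 − 0.05·378 = 137.1; supply price = 109 + 0.026·378 = 118.828.
ΔQ = 618.4211 − 378 = 240.4211; wedge = 137.1 − 118.828 = 18.272.
The triangle = ½ × 240.4211 × 18.272 = 2196.49.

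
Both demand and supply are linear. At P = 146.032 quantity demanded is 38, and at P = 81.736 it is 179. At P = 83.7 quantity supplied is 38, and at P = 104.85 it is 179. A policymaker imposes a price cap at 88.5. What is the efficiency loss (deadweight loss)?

1521.32

Demand slope = (81.736 − 146.032)/(179 − 38) = −0.456, so P = 163.36 − 0.456Q.
Supply slope = (104.85 − 83.7)/(179 − 38) = 0.15, so P = 78 + 0.15Q.
Competitive equilibrium: 163.36 − 0.456Q = 78 + 0.15Q → Q* = 140.8581, P* = 99.1287.
At the ceiling P = 88.5, quantity supplied = (88.5 − 78)/0.15 = 70.
Willingness to pay at Q' = 70: 163.36 − 0.456·70 = 131.44.
ΔQ = 140.8581 − 70 = 70.8581; wedge = 131.44 − 88.5 = 42.94.
DWL = ½ × 70.8581 × 42.94 = 1521.32.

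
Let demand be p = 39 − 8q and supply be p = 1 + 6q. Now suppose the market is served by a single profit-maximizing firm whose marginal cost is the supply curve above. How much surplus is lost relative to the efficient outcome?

Competitive equilibrium: 39 − 8q = 1 + 6q → q* = 2.7143, p* = 17.2857.
Marginal revenue: MR = 39 − 16q. Set MR = MC: 39 − 16q = 1 + 6q → q_m = 1.7273.
Price p_m = 39 − 8·1.7273 = 25.1816; MC(q_m) = 1 + 6·1.7273 = 11.3638.
Competitive q* = 2.7143, so Δq = 0.987; wedge = 25.1816 − 11.3638 = 13.8178.
Deadweight loss = ½ × 0.987 × 13.8178 = 6.82.

6.82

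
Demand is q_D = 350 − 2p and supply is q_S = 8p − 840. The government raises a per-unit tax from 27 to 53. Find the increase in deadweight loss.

1664

In inverse form: demand p = 175 − 0.5q, supply p = 105 + 0.125q.
Competitive equilibrium: 175 − 0.5q = 105 + 0.125q → q* = 112, p* = 119.
For a per-unit tax t: Δq = t/0.625, so DWL = ½·t·(t/0.625) = t²/1.25.
At t = 27: DWL = 583.2. At t = 53: DWL = 2247.2.
Increase = 2247.2 − 583.2 = 1664.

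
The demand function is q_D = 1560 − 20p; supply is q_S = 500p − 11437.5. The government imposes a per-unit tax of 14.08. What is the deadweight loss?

In inverse form: demand p = 78 − 0.05q, supply p = 22.875 + 0.002q.
Competitive equilibrium: 78 − 0.05q = 22.875 + 0.002q → q* = 1060.0962, p* = 24.9952.
With the tax, the buyer price exceeds the seller price by 14.08: (78 − 0.05q) − (22.875 + 0.002q) = 14.08 → q' = 789.3269.
Δq = 1060.0962 − 789.3269 = 270.7693; the wedge equals the tax, 14.08.
Welfare loss = ½ × 270.7693 × 14.08 = 1906.22.

1906.22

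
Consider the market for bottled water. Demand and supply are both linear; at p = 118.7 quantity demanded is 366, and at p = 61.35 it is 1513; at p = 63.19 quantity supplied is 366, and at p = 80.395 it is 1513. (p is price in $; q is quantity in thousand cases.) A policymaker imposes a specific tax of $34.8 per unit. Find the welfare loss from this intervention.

$9315.69 thousand

Demand slope = (61.35 − 118.7)/(1513 − 366) = −0.05, so p = 137 − 0.05q.
Supply slope = (80.395 − 63.19)/(1513 − 366) = 0.015, so p = 57.7 + 0.015q.
Competitive equilibrium: 137 − 0.05q = 57.7 + 0.015q → q* = 1220, p* = 76.
With the tax, the buyer price exceeds the seller price by 34.8: (137 − 0.05q) − (57.7 + 0.015q) = 34.8 → q' = 684.6154.
Δq = 1220 − 684.6154 = 535.3846; the wedge equals the tax, 34.8.
Deadweight loss = ½ × 535.3846 × 34.8 = $9315.69 thousand.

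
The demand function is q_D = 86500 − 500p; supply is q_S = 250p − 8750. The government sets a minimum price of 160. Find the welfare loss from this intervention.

In inverse form: demand p = 173 − 0.002q, supply p = 35 + 0.004q.
Competitive equilibrium: 173 − 0.002q = 35 + 0.004q → q* = 23000, p* = 127.
At the floor p = 160, quantity demanded = (173 − 160)/0.002 = 6500.
Sellers' marginal cost at q' = 6500: 35 + 0.004·6500 = 61.
Δq = 23000 − 6500 = 16500; wedge = 160 − 61 = 99.
Deadweight loss = ½ × 16500 × 99 = 816750.

816750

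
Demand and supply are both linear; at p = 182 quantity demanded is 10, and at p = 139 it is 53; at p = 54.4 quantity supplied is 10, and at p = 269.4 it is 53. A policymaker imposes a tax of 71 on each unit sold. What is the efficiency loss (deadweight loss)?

Demand slope = (139 − 182)/(53 − 10) = −1, so p = 192 − q.
Supply slope = (269.4 − 54.4)/(53 − 10) = 5, so p = 4.4 + 5q.
Competitive equilibrium: 192 − q = 4.4 + 5q → q* = 31.26667, p* = 160.73333.
With the tax, the buyer price exceeds the seller price by 71: (192 − q) − (4.4 + 5q) = 71 → q' = 19.43333.
Δq = 31.26667 − 19.43333 = 11.83334; the wedge equals the tax, 71.
Deadweight loss = ½ × 11.83334 × 71 = 420.08.

420.08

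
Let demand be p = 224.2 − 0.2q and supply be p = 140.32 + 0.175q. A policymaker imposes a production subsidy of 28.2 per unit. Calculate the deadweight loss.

Competitive equilibrium: 224.2 − 0.2q = 140.32 + 0.175q → q* = 223.68, p* = 179.464.
The subsidy lowers effective supply by 28.2: p = 112.12 + 0.175q.
New quantity: 224.2 − 0.2q = 112.12 + 0.175q → q' = 298.88.
Overproduction Δq = 298.88 − 223.68 = 75.2; wedge = subsidy = 28.2.
The triangle = ½ × 75.2 × 28.2 = 1060.32.

1060.32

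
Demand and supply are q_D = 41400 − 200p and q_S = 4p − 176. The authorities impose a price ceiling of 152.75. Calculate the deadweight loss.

5317.27

In inverse form: demand p = 207 − 0.005q, supply p = 44 + 0.25q.
Competitive equilibrium: 207 − 0.005q = 44 + 0.25q → q* = 639.2157, p* = 203.8039.
At the ceiling p = 152.75, quantity supplied = (152.75 − 44)/0.25 = 435.
Willingness to pay at q' = 435: 207 − 0.005·435 = 204.825.
Δq = 639.2157 − 435 = 204.2157; wedge = 204.825 − 152.75 = 52.075.
Deadweight loss = ½ × 204.2157 × 52.075 = 5317.27.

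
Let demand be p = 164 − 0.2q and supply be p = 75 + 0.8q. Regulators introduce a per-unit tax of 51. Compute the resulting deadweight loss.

1300.50

Competitive equilibrium: 164 − 0.2q = 75 + 0.8q → q* = 89, p* = 146.2.
With the tax, the buyer price exceeds the seller price by 51: (164 − 0.2q) − (75 + 0.8q) = 51 → q' = 38.
Δq = 89 − 38 = 51; the wedge equals the tax, 51.
Deadweight loss = ½ × 51 × 51 = 1300.50.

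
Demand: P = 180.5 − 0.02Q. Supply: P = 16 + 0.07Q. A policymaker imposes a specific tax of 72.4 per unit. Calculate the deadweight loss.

Competitive equilibrium: 180.5 − 0.02Q = 16 + 0.07Q → Q* = 1827.7778, P* = 143.9444.
With the tax, the buyer price exceeds the seller price by 72.4: (180.5 − 0.02Q) − (16 + 0.07Q) = 72.4 → Q' = 1023.3333.
ΔQ = 1827.7778 − 1023.3333 = 804.4445; the wedge equals the tax, 72.4.
The triangle = ½ × 804.4445 × 72.4 = 29120.89.

29120.89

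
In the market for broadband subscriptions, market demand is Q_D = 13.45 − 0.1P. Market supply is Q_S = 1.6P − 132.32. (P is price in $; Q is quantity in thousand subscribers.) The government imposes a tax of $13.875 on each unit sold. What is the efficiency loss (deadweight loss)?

$9.06 thousand

In inverse form: demand P = 134.5 − 10Q, supply P = 82.7 + 0.625Q.
Competitive equilibrium: 134.5 − 10Q = 82.7 + 0.625Q → Q* = 4.8753, P* = 85.7471.
With the tax, the buyer price exceeds the seller price by 13.875: (134.5 − 10Q) − (82.7 + 0.625Q) = 13.875 → Q' = 3.5694.
ΔQ = 4.8753 − 3.5694 = 1.3059; the wedge equals the tax, 13.875.
Welfare loss = ½ × 1.3059 × 13.875 = $9.06 thousand.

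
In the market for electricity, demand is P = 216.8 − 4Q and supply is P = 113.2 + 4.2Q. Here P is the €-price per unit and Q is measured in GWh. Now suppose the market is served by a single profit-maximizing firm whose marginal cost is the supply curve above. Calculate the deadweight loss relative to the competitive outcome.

€70.35

Competitive equilibrium: 216.8 − 4Q = 113.2 + 4.2Q → Q* = 12.6341, P* = 166.2634.
Marginal revenue: MR = 216.8 − 8Q. Set MR = MC: 216.8 − 8Q = 113.2 + 4.2Q → Q_m = 8.4918.
Price P_m = 216.8 − 4·8.4918 = 182.8328; MC(Q_m) = 113.2 + 4.2·8.4918 = 148.8656.
Competitive Q* = 12.6341, so ΔQ = 4.1423; wedge = 182.8328 − 148.8656 = 33.9672.
Welfare loss = ½ × 4.1423 × 33.9672 = €70.35.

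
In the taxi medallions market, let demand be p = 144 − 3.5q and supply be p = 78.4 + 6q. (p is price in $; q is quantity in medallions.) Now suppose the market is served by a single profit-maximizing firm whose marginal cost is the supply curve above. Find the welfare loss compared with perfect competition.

Competitive equilibrium: 144 − 3.5q = 78.4 + 6q → q* = 6.9053, p* = 119.8316.
Marginal revenue: MR = 144 − 7q. Set MR = MC: 144 − 7q = 78.4 + 6q → q_m = 5.0462.
Price p_m = 144 − 3.5·5.0462 = 126.3383; MC(q_m) = 78.4 + 6·5.0462 = 108.6772.
Competitive q* = 6.9053, so Δq = 1.8591; wedge = 126.3383 − 108.6772 = 17.6611.
Welfare loss = ½ × 1.8591 × 17.6611 = $16.42.

$16.42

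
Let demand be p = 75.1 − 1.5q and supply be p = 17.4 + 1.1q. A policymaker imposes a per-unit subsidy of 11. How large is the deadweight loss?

23.27

Competitive equilibrium: 75.1 − 1.5q = 17.4 + 1.1q → q* = 22.1923, p* = 41.8115.
The subsidy lowers effective supply by 11: p = 6.4 + 1.1q.
New quantity: 75.1 − 1.5q = 6.4 + 1.1q → q' = 26.4231.
Overproduction Δq = 26.4231 − 22.1923 = 4.2308; wedge = subsidy = 11.
The triangle = ½ × 4.2308 × 11 = 23.27.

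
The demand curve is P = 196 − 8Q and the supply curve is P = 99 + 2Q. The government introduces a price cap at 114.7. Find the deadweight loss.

17.11

Competitive equilibrium: 196 − 8Q = 99 + 2Q → Q* = 9.7, P* = 118.4.
At the ceiling P = 114.7, quantity supplied = (114.7 − 99)/2 = 7.85.
Willingness to pay at Q' = 7.85: 196 − 8·7.85 = 133.2.
ΔQ = 9.7 − 7.85 = 1.85; wedge = 133.2 − 114.7 = 18.5.
The triangle = ½ × 1.85 × 18.5 = 17.11.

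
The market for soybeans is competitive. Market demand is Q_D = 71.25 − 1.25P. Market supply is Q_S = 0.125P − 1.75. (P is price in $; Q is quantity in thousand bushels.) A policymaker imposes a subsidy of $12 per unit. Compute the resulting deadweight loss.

In inverse form: demand P = 57 − 0.8Q, supply P = 14 + 8Q.
Competitive equilibrium: 57 − 0.8Q = 14 + 8Q → Q* = 4.8864, P* = 53.0909.
The subsidy lowers effective supply by 12: P = 2 + 8Q.
New quantity: 57 − 0.8Q = 2 + 8Q → Q' = 6.25.
Overproduction ΔQ = 6.25 − 4.8864 = 1.3636; wedge = subsidy = 12.
Welfare loss = ½ × 1.3636 × 12 = $8.18 thousand.

$8.18 thousand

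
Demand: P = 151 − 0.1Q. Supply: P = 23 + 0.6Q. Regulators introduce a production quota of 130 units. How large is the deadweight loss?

977.86

Competitive equilibrium: 151 − 0.1Q = 23 + 0.6Q → Q* = 182.8571, P* = 132.7143.
At Q = 130: demand price = 151 − 0.1·130 = 138; supply price = 23 + 0.6·130 = 101.
ΔQ = 182.8571 − 130 = 52.8571; wedge = 138 − 101 = 37.
DWL = ½ × 52.8571 × 37 = 977.86.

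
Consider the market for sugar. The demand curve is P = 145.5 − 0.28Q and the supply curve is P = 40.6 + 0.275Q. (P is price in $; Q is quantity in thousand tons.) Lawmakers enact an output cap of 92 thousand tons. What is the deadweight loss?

Competitive equilibrium: 145.5 − 0.28Q = 40.6 + 0.275Q → Q* = 189.009, P* = 92.5775.
At Q = 92: demand price = 145.5 − 0.28·92 = 119.74; supply price = 40.6 + 0.275·92 = 65.9.
ΔQ = 189.009 − 92 = 97.009; wedge = 119.74 − 65.9 = 53.84.
Deadweight loss = ½ × 97.009 × 53.84 = $2611.48 thousand.

$2611.48 thousand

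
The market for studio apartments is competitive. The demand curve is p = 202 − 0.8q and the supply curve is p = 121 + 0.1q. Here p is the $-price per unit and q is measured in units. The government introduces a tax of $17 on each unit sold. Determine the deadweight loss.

$160.56

Competitive equilibrium: 202 − 0.8q = 121 + 0.1q → q* = 90, p* = 130.
With the tax, the buyer price exceeds the seller price by 17: (202 − 0.8q) − (121 + 0.1q) = 17 → q' = 71.1111.
Δq = 90 − 71.1111 = 18.8889; the wedge equals the tax, 17.
Welfare loss = ½ × 18.8889 × 17 = $160.56.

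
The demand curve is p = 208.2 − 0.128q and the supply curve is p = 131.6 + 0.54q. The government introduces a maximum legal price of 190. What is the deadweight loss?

14.21

Competitive equilibrium: 208.2 − 0.128q = 131.6 + 0.54q → q* = 114.6707, p* = 193.5222.
At the ceiling p = 190, quantity supplied = (190 − 131.6)/0.54 = 108.1481.
Willingness to pay at q' = 108.1481: 208.2 − 0.128·108.1481 = 194.357.
Δq = 114.6707 − 108.1481 = 6.5226; wedge = 194.357 − 190 = 4.357.
Welfare loss = ½ × 6.5226 × 4.357 = 14.21.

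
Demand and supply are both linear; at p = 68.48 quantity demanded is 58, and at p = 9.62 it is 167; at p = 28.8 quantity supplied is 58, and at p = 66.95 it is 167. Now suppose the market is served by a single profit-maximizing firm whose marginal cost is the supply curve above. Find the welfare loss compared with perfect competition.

667.79

Demand slope = (9.62 − 68.48)/(167 − 58) = −0.54, so p = 99.8 − 0.54q.
Supply slope = (66.95 − 28.8)/(167 − 58) = 0.35, so p = 8.5 + 0.35q.
Competitive equilibrium: 99.8 − 0.54q = 8.5 + 0.35q → q* = 102.58427, p* = 44.40449.
Marginal revenue: MR = 99.8 − 1.08q. Set MR = MC: 99.8 − 1.08q = 8.5 + 0.35q → q_m = 63.84615.
Price p_m = 99.8 − 0.54·63.84615 = 65.32308; MC(q_m) = 8.5 + 0.35·63.84615 = 30.84615.
Competitive q* = 102.58427, so Δq = 38.73812; wedge = 65.32308 − 30.84615 = 34.47693.
Welfare loss = ½ × 38.73812 × 34.47693 = 667.79.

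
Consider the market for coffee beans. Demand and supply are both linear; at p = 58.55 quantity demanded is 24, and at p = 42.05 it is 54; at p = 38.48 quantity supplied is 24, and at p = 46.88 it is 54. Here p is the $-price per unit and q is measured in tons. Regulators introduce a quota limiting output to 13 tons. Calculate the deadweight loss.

$513.64

Demand slope = (42.05 − 58.55)/(54 − 24) = −0.55, so p = 71.75 − 0.55q.
Supply slope = (46.88 − 38.48)/(54 − 24) = 0.28, so p = 31.76 + 0.28q.
Competitive equilibrium: 71.75 − 0.55q = 31.76 + 0.28q → q* = 48.1807, p* = 45.2506.
At q = 13: demand price = 71.75 − 0.55·13 = 64.6; supply price = 31.76 + 0.28·13 = 35.4.
Δq = 48.1807 − 13 = 35.1807; wedge = 64.6 − 35.4 = 29.2.
Welfare loss = ½ × 35.1807 × 29.2 = $513.64.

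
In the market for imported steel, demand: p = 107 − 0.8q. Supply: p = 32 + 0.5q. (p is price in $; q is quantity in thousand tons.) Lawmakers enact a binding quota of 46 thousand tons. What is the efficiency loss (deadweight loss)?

Competitive equilibrium: 107 − 0.8q = 32 + 0.5q → q* = 57.6923, p* = 60.8462.
At q = 46: demand price = 107 − 0.8·46 = 70.2; supply price = 32 + 0.5·46 = 55.
Δq = 57.6923 − 46 = 11.6923; wedge = 70.2 − 55 = 15.2.
DWL = ½ × 11.6923 × 15.2 = $88.86 thousand.

$88.86 thousand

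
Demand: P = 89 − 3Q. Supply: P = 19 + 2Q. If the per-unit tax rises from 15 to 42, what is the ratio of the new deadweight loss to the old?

7.84

Competitive equilibrium: 89 − 3Q = 19 + 2Q → Q* = 14, P* = 47.
For a per-unit tax t: ΔQ = t/5, so DWL = ½·t·(t/5) = t²/10.
At t = 15: DWL = 22.5. At t = 42: DWL = 176.4.
Ratio = (42/15)² = 7.84.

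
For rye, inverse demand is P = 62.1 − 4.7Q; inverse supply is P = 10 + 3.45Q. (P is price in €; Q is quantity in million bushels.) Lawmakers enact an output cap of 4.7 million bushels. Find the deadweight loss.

€11.67 million

Competitive equilibrium: 62.1 − 4.7Q = 10 + 3.45Q → Q* = 6.3926, P* = 32.0546.
At Q = 4.7: demand price = 62.1 − 4.7·4.7 = 40.01; supply price = 10 + 3.45·4.7 = 26.215.
ΔQ = 6.3926 − 4.7 = 1.6926; wedge = 40.01 − 26.215 = 13.795.
Deadweight loss = ½ × 1.6926 × 13.795 = €11.67 million.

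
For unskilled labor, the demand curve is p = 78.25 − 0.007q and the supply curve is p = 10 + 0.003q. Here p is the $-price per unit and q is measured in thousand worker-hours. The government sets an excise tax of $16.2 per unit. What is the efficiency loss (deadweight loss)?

$13122 thousand

Competitive equilibrium: 78.25 − 0.007q = 10 + 0.003q → q* = 6825, p* = 30.475.
With the tax, the buyer price exceeds the seller price by 16.2: (78.25 − 0.007q) − (10 + 0.003q) = 16.2 → q' = 5205.
Δq = 6825 − 5205 = 1620; the wedge equals the tax, 16.2.
The triangle = ½ × 1620 × 16.2 = $13122 thousand.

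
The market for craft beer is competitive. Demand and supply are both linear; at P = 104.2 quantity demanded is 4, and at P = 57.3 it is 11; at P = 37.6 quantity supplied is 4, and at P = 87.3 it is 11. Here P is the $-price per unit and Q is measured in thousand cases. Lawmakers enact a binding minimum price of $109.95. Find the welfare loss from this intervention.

$222.95 thousand

Demand slope = (57.3 − 104.2)/(11 − 4) = −6.7, so P = 131 − 6.7Q.
Supply slope = (87.3 − 37.6)/(11 − 4) = 7.1, so P = 9.2 + 7.1Q.
Competitive equilibrium: 131 − 6.7Q = 9.2 + 7.1Q → Q* = 8.8261, P* = 71.8652.
At the floor P = 109.95, quantity demanded = (131 − 109.95)/6.7 = 3.1418.
Sellers' marginal cost at Q' = 3.1418: 9.2 + 7.1·3.1418 = 31.5068.
ΔQ = 8.8261 − 3.1418 = 5.6843; wedge = 109.95 − 31.5068 = 78.4432.
Deadweight loss = ½ × 5.6843 × 78.4432 = $222.95 thousand.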